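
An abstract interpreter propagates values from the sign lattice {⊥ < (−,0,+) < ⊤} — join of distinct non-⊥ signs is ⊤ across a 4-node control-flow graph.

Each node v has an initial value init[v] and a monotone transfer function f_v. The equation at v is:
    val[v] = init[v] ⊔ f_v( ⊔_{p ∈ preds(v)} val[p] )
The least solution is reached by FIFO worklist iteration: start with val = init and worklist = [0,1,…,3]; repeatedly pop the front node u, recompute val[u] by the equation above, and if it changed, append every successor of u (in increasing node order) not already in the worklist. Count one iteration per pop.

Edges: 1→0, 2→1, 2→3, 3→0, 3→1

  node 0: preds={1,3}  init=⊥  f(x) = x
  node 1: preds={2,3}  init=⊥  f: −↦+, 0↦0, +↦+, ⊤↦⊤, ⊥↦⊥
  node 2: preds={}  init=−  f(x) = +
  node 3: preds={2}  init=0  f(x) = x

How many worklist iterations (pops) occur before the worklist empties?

Trace (6 dequeues):
  [1] u=0 | in 0 | out 0 | prev ⊥ | push {}
  [2] u=1 | in ⊤ | out ⊤ | prev ⊥ | push {0}
  [3] u=2 | in ⊥ | out ⊤ | prev − | push {1}
  [4] u=3 | in ⊤ | out ⊤ | prev 0 | push {}
  [5] u=0 | in ⊤ | out ⊤ | prev 0 | push {}
  [6] u=1 | in ⊤ | out ⊤ | ==

Converged values:
  [0] ⊤
  [1] ⊤
  [2] ⊤
  [3] ⊤

6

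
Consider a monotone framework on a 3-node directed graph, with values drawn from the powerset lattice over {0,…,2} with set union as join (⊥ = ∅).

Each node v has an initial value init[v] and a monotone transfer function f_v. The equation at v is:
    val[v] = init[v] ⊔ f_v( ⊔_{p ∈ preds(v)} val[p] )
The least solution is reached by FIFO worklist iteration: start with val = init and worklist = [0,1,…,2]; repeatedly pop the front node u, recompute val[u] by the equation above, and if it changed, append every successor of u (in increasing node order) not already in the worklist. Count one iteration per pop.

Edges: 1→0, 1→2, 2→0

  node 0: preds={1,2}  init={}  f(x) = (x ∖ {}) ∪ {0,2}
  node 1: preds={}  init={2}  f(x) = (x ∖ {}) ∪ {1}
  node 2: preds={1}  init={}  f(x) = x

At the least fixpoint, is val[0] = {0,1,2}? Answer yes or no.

yes

Trace (4 dequeues):
  [1] u=0 | in {2} | out {0,2} | prev {} | push {}
  [2] u=1 | in {} | out {1,2} | prev {2} | push {0}
  [3] u=2 | in {1,2} | out {1,2} | prev {} | push {}
  [4] u=0 | in {1,2} | out {0,1,2} | prev {0,2} | push {}

Converged values:
  [0] {0,1,2}
  [1] {1,2}
  [2] {1,2}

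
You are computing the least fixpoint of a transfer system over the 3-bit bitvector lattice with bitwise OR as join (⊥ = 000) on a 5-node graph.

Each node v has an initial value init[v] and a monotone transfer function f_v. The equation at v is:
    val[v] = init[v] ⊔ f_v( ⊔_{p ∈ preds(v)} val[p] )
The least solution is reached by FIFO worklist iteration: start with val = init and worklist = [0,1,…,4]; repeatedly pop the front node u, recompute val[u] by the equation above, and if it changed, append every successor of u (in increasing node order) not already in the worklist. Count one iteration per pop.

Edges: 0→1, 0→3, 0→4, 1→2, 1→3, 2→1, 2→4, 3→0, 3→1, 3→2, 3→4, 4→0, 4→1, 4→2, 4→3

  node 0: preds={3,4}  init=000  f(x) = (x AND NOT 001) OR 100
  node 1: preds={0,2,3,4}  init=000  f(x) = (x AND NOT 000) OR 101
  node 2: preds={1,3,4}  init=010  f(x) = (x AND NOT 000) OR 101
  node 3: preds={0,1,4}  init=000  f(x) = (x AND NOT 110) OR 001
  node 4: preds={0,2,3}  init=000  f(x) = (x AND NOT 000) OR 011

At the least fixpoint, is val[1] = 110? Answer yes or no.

no

Iteration log — 11 steps:
  step 1. node 0  ⊔preds=000  new=100  old=000  +wl: 
  step 2. node 1  ⊔preds=110  new=111  old=000  +wl: 
  step 3. node 2  ⊔preds=111  new=111  old=010  +wl: 1
  step 4. node 3  ⊔preds=111  new=001  old=000  +wl: 0,2
  step 5. node 4  ⊔preds=111  new=111  old=000  +wl: 3
  step 6. node 1  ⊔preds=111  new=111  stable
  step 7. node 0  ⊔preds=111  new=110  old=100  +wl: 1,4
  step 8. node 2  ⊔preds=111  new=111  stable
  step 9. node 3  ⊔preds=111  new=001  stable
  step 10. node 1  ⊔preds=111  new=111  stable
  step 11. node 4  ⊔preds=111  new=111  stable

Least fixpoint reached:
  node 0: 110
  node 1: 111
  node 2: 111
  node 3: 001
  node 4: 111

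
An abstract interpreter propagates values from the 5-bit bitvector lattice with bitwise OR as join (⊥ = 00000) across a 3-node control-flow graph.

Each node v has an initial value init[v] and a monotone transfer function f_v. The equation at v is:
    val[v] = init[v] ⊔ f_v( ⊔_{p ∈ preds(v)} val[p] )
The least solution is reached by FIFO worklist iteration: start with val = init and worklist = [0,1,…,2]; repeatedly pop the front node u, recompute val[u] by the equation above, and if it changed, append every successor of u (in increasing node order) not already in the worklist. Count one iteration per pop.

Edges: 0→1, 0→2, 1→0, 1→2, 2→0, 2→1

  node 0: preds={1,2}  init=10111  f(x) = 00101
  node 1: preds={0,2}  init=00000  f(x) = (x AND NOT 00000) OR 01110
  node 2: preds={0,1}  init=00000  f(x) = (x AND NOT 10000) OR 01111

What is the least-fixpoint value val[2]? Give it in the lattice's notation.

01111

Trace (5 dequeues):
  [1] u=0 | in 00000 | out 10111 | ==
  [2] u=1 | in 10111 | out 11111 | prev 00000 | push {0}
  [3] u=2 | in 11111 | out 01111 | prev 00000 | push {1}
  [4] u=0 | in 11111 | out 10111 | ==
  [5] u=1 | in 11111 | out 11111 | ==

Converged values:
  [0] 10111
  [1] 11111
  [2] 01111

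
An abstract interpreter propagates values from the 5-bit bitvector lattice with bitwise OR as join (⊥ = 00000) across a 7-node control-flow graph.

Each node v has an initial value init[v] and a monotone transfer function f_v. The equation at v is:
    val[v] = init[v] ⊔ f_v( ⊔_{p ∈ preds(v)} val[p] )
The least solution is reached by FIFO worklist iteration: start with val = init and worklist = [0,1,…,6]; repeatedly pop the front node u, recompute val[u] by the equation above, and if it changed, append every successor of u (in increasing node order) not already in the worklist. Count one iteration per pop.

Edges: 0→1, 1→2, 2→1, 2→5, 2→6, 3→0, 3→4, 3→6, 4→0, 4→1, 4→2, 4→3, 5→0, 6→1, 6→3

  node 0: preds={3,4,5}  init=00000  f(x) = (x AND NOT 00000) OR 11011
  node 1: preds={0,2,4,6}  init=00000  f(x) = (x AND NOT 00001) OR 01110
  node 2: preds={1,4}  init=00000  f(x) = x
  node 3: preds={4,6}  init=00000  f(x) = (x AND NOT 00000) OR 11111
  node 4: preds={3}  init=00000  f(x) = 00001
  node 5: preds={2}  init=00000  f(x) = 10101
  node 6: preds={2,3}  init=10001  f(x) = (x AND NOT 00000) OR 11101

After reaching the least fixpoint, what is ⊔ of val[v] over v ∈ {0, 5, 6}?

Iteration log — 14 steps:
  step 1. node 0  ⊔preds=00000  new=11011  old=00000  +wl: 
  step 2. node 1  ⊔preds=11011  new=11110  old=00000  +wl: 
  step 3. node 2  ⊔preds=11110  new=11110  old=00000  +wl: 1
  step 4. node 3  ⊔preds=10001  new=11111  old=00000  +wl: 0
  step 5. node 4  ⊔preds=11111  new=00001  old=00000  +wl: 2,3
  step 6. node 5  ⊔preds=11110  new=10101  old=00000  +wl: 
  step 7. node 6  ⊔preds=11111  new=11111  old=10001  +wl: 
  step 8. node 1  ⊔preds=11111  new=11110  stable
  step 9. node 0  ⊔preds=11111  new=11111  old=11011  +wl: 1
  step 10. node 2  ⊔preds=11111  new=11111  old=11110  +wl: 5,6
  step 11. node 3  ⊔preds=11111  new=11111  stable
  step 12. node 1  ⊔preds=11111  new=11110  stable
  step 13. node 5  ⊔preds=11111  new=10101  stable
  step 14. node 6  ⊔preds=11111  new=11111  stable

Least fixpoint reached:
  node 0: 11111
  node 1: 11110
  node 2: 11111
  node 3: 11111
  node 4: 00001
  node 5: 10101
  node 6: 11111

11111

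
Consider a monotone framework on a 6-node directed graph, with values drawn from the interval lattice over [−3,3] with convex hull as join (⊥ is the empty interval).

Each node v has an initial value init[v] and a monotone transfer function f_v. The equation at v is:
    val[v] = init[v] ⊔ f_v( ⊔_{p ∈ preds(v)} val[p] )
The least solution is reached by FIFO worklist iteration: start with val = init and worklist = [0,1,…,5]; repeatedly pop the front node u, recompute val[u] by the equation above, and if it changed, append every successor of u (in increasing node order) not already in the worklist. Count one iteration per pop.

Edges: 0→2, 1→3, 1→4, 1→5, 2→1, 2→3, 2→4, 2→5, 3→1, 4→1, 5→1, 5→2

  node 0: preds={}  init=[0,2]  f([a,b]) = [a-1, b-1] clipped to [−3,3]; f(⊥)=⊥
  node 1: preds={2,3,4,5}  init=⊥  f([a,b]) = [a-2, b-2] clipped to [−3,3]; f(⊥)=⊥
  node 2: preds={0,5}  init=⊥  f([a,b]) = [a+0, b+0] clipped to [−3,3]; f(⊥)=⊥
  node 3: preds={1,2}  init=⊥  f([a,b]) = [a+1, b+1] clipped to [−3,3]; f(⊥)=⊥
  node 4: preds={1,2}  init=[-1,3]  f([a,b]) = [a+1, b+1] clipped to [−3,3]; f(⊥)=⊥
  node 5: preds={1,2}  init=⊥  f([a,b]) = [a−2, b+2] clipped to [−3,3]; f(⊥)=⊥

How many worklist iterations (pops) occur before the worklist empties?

Worklist (12 pops):
  #1 pop 0: in=⊥ → [0,2] (no change)
  #2 pop 1: in=[-1,3] → [-3,1] (was ⊥); enqueue []
  #3 pop 2: in=[0,2] → [0,2] (was ⊥); enqueue [1]
  #4 pop 3: in=[-3,2] → [-2,3] (was ⊥); enqueue []
  #5 pop 4: in=[-3,2] → [-2,3] (was [-1,3]); enqueue []
  #6 pop 5: in=[-3,2] → [-3,3] (was ⊥); enqueue [2]
  #7 pop 1: in=[-3,3] → [-3,1] (no change)
  #8 pop 2: in=[-3,3] → [-3,3] (was [0,2]); enqueue [1,3,4,5]
  #9 pop 1: in=[-3,3] → [-3,1] (no change)
  #10 pop 3: in=[-3,3] → [-2,3] (no change)
  #11 pop 4: in=[-3,3] → [-2,3] (no change)
  #12 pop 5: in=[-3,3] → [-3,3] (no change)

Fixpoint:
  val[0] = [0,2]
  val[1] = [-3,1]
  val[2] = [-3,3]
  val[3] = [-2,3]
  val[4] = [-2,3]
  val[5] = [-3,3]

12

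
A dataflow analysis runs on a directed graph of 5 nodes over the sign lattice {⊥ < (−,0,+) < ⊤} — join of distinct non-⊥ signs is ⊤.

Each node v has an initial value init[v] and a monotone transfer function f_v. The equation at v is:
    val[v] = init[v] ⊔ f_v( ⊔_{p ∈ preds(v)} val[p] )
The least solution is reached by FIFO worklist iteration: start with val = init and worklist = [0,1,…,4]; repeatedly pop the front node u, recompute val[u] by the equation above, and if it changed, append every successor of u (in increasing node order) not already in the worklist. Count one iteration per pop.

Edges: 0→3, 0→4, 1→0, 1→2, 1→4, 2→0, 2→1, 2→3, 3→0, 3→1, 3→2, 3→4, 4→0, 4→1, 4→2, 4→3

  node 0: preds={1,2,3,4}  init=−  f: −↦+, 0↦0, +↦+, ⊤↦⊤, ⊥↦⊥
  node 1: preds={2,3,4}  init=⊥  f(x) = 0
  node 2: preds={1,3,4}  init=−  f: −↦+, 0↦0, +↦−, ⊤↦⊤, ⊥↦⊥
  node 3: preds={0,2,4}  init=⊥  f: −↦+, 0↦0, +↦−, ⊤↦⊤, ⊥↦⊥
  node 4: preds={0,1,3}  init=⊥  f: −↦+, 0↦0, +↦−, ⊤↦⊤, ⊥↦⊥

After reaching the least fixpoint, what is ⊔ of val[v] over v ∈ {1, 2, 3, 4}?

Iteration log — 9 steps:
  step 1. node 0  ⊔preds=−  new=⊤  old=−  +wl: 
  step 2. node 1  ⊔preds=−  new=0  old=⊥  +wl: 0
  step 3. node 2  ⊔preds=0  new=⊤  old=−  +wl: 1
  step 4. node 3  ⊔preds=⊤  new=⊤  old=⊥  +wl: 2
  step 5. node 4  ⊔preds=⊤  new=⊤  old=⊥  +wl: 3
  step 6. node 0  ⊔preds=⊤  new=⊤  stable
  step 7. node 1  ⊔preds=⊤  new=0  stable
  step 8. node 2  ⊔preds=⊤  new=⊤  stable
  step 9. node 3  ⊔preds=⊤  new=⊤  stable

Least fixpoint reached:
  node 0: ⊤
  node 1: 0
  node 2: ⊤
  node 3: ⊤
  node 4: ⊤

⊤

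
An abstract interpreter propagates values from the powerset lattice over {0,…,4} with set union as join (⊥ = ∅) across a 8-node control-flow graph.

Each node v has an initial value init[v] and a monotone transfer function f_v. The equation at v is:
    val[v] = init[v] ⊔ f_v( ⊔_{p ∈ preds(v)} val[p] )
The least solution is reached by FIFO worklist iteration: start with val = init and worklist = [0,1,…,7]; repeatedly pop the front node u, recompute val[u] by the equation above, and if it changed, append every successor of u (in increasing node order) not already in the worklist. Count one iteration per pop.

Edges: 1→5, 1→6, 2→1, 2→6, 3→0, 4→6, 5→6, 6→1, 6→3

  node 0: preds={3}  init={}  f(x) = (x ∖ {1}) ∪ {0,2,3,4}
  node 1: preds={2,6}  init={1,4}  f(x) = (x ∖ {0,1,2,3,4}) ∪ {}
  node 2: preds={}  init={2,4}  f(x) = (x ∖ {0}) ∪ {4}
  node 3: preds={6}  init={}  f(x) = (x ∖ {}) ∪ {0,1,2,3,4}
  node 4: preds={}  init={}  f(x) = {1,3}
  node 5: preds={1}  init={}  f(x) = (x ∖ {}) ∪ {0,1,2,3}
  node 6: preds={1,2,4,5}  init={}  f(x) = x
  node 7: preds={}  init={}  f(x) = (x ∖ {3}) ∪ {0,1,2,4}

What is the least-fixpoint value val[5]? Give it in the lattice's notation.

Trace (11 dequeues):
  [1] u=0 | in {} | out {0,2,3,4} | prev {} | push {}
  [2] u=1 | in {2,4} | out {1,4} | ==
  [3] u=2 | in {} | out {2,4} | ==
  [4] u=3 | in {} | out {0,1,2,3,4} | prev {} | push {0}
  [5] u=4 | in {} | out {1,3} | prev {} | push {}
  [6] u=5 | in {1,4} | out {0,1,2,3,4} | prev {} | push {}
  [7] u=6 | in {0,1,2,3,4} | out {0,1,2,3,4} | prev {} | push {1,3}
  [8] u=7 | in {} | out {0,1,2,4} | prev {} | push {}
  [9] u=0 | in {0,1,2,3,4} | out {0,2,3,4} | ==
  [10] u=1 | in {0,1,2,3,4} | out {1,4} | ==
  [11] u=3 | in {0,1,2,3,4} | out {0,1,2,3,4} | ==

Converged values:
  [0] {0,2,3,4}
  [1] {1,4}
  [2] {2,4}
  [3] {0,1,2,3,4}
  [4] {1,3}
  [5] {0,1,2,3,4}
  [6] {0,1,2,3,4}
  [7] {0,1,2,4}

{0,1,2,3,4}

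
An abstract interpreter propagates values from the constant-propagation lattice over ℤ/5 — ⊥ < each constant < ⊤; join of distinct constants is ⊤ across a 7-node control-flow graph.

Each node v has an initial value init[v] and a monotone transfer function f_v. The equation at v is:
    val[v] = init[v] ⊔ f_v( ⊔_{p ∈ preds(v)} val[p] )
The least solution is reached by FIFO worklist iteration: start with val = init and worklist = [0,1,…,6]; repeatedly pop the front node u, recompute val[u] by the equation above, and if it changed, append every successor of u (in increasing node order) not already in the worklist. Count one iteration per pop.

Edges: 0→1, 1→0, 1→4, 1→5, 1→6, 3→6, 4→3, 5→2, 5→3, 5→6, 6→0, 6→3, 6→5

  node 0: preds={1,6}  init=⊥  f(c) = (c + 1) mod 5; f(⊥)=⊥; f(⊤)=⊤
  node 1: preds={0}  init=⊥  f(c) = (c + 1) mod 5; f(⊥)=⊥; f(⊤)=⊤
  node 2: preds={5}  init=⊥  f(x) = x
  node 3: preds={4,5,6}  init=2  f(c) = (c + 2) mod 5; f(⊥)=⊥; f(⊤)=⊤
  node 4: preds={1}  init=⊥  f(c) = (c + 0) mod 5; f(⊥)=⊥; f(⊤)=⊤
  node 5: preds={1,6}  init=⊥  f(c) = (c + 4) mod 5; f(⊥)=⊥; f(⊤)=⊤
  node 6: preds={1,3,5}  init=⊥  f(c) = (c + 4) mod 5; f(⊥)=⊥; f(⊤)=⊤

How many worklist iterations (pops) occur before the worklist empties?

25

Trace (25 dequeues):
  [1] u=0 | in ⊥ | out ⊥ | ==
  [2] u=1 | in ⊥ | out ⊥ | ==
  [3] u=2 | in ⊥ | out ⊥ | ==
  [4] u=3 | in ⊥ | out 2 | ==
  [5] u=4 | in ⊥ | out ⊥ | ==
  [6] u=5 | in ⊥ | out ⊥ | ==
  [7] u=6 | in 2 | out 1 | prev ⊥ | push {0,3,5}
  [8] u=0 | in 1 | out 2 | prev ⊥ | push {1}
  [9] u=3 | in 1 | out ⊤ | prev 2 | push {6}
  [10] u=5 | in 1 | out 0 | prev ⊥ | push {2,3}
  [11] u=1 | in 2 | out 3 | prev ⊥ | push {0,4,5}
  [12] u=6 | in ⊤ | out ⊤ | prev 1 | push {}
  [13] u=2 | in 0 | out 0 | prev ⊥ | push {}
  [14] u=3 | in ⊤ | out ⊤ | ==
  [15] u=0 | in ⊤ | out ⊤ | prev 2 | push {1}
  [16] u=4 | in 3 | out 3 | prev ⊥ | push {3}
  [17] u=5 | in ⊤ | out ⊤ | prev 0 | push {2,6}
  [18] u=1 | in ⊤ | out ⊤ | prev 3 | push {0,4,5}
  [19] u=3 | in ⊤ | out ⊤ | ==
  [20] u=2 | in ⊤ | out ⊤ | prev 0 | push {}
  [21] u=6 | in ⊤ | out ⊤ | ==
  [22] u=0 | in ⊤ | out ⊤ | ==
  [23] u=4 | in ⊤ | out ⊤ | prev 3 | push {3}
  [24] u=5 | in ⊤ | out ⊤ | ==
  [25] u=3 | in ⊤ | out ⊤ | ==

Converged values:
  [0] ⊤
  [1] ⊤
  [2] ⊤
  [3] ⊤
  [4] ⊤
  [5] ⊤
  [6] ⊤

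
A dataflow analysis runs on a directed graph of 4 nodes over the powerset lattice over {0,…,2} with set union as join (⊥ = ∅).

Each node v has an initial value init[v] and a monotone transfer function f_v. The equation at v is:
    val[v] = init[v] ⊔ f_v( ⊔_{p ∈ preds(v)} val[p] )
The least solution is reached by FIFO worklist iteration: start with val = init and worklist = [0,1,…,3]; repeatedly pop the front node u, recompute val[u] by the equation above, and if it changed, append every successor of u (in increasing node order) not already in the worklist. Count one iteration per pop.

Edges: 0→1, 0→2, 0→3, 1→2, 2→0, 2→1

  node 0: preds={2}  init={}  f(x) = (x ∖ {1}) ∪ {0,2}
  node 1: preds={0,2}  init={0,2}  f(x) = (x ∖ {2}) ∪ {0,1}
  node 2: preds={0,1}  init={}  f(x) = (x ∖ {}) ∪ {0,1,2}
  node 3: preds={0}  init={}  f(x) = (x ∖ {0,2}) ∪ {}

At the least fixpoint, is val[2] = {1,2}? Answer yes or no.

no

Trace (6 dequeues):
  [1] u=0 | in {} | out {0,2} | prev {} | push {}
  [2] u=1 | in {0,2} | out {0,1,2} | prev {0,2} | push {}
  [3] u=2 | in {0,1,2} | out {0,1,2} | prev {} | push {0,1}
  [4] u=3 | in {0,2} | out {} | ==
  [5] u=0 | in {0,1,2} | out {0,2} | ==
  [6] u=1 | in {0,1,2} | out {0,1,2} | ==

Converged values:
  [0] {0,2}
  [1] {0,1,2}
  [2] {0,1,2}
  [3] {}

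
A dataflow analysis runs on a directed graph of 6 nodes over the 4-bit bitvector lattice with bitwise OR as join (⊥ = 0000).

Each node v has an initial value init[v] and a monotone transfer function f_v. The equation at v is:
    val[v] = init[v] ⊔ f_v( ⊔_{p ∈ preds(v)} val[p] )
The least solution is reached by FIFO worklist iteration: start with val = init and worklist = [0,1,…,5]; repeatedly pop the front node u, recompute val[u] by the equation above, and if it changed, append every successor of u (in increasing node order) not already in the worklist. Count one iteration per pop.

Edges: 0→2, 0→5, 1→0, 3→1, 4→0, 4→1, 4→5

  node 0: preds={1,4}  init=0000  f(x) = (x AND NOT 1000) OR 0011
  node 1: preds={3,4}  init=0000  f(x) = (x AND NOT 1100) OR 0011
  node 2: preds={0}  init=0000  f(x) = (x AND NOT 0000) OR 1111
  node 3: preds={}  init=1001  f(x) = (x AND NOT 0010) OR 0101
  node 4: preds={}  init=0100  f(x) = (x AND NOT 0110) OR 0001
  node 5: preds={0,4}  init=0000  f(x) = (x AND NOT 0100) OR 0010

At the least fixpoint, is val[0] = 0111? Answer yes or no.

Worklist (8 pops):
  #1 pop 0: in=0100 → 0111 (was 0000); enqueue []
  #2 pop 1: in=1101 → 0011 (was 0000); enqueue [0]
  #3 pop 2: in=0111 → 1111 (was 0000); enqueue []
  #4 pop 3: in=0000 → 1101 (was 1001); enqueue [1]
  #5 pop 4: in=0000 → 0101 (was 0100); enqueue []
  #6 pop 5: in=0111 → 0011 (was 0000); enqueue []
  #7 pop 0: in=0111 → 0111 (no change)
  #8 pop 1: in=1101 → 0011 (no change)

Fixpoint:
  val[0] = 0111
  val[1] = 0011
  val[2] = 1111
  val[3] = 1101
  val[4] = 0101
  val[5] = 0011

yes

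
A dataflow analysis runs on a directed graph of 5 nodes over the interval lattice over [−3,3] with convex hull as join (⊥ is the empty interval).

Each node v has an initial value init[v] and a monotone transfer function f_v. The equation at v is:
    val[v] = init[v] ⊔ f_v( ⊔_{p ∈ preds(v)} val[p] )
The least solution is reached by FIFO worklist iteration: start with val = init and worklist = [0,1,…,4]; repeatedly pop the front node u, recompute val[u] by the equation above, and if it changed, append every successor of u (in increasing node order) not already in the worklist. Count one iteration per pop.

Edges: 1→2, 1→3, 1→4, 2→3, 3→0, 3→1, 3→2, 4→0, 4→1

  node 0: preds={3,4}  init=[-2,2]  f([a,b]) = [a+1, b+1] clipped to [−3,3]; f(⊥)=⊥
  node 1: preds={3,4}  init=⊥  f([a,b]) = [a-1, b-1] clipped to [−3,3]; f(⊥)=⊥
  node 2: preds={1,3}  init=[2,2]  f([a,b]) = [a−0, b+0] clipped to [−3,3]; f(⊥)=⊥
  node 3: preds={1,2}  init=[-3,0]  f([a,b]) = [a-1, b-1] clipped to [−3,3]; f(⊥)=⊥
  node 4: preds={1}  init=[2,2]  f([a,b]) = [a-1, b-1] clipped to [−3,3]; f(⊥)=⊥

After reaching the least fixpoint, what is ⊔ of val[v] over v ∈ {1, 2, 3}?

Iteration log — 8 steps:
  step 1. node 0  ⊔preds=[-3,2]  new=[-2,3]  old=[-2,2]  +wl: 
  step 2. node 1  ⊔preds=[-3,2]  new=[-3,1]  old=⊥  +wl: 
  step 3. node 2  ⊔preds=[-3,1]  new=[-3,2]  old=[2,2]  +wl: 
  step 4. node 3  ⊔preds=[-3,2]  new=[-3,1]  old=[-3,0]  +wl: 0,1,2
  step 5. node 4  ⊔preds=[-3,1]  new=[-3,2]  old=[2,2]  +wl: 
  step 6. node 0  ⊔preds=[-3,2]  new=[-2,3]  stable
  step 7. node 1  ⊔preds=[-3,2]  new=[-3,1]  stable
  step 8. node 2  ⊔preds=[-3,1]  new=[-3,2]  stable

Least fixpoint reached:
  node 0: [-2,3]
  node 1: [-3,1]
  node 2: [-3,2]
  node 3: [-3,1]
  node 4: [-3,2]

[-3,2]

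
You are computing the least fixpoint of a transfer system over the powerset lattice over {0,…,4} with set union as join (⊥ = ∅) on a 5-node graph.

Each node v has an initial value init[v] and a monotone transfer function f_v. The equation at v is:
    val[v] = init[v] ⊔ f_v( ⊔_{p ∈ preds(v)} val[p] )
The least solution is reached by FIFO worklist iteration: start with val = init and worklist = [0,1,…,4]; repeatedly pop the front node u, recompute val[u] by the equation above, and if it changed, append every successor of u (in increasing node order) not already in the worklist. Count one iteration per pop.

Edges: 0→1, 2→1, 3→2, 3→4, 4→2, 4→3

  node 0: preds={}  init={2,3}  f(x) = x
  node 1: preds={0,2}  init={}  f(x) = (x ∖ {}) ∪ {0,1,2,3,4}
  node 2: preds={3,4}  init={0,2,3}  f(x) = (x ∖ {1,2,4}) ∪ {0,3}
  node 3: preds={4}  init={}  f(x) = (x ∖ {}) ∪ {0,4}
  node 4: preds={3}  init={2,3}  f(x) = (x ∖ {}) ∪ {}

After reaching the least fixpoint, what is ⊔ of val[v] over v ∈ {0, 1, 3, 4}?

Worklist (7 pops):
  #1 pop 0: in={} → {2,3} (no change)
  #2 pop 1: in={0,2,3} → {0,1,2,3,4} (was {}); enqueue []
  #3 pop 2: in={2,3} → {0,2,3} (no change)
  #4 pop 3: in={2,3} → {0,2,3,4} (was {}); enqueue [2]
  #5 pop 4: in={0,2,3,4} → {0,2,3,4} (was {2,3}); enqueue [3]
  #6 pop 2: in={0,2,3,4} → {0,2,3} (no change)
  #7 pop 3: in={0,2,3,4} → {0,2,3,4} (no change)

Fixpoint:
  val[0] = {2,3}
  val[1] = {0,1,2,3,4}
  val[2] = {0,2,3}
  val[3] = {0,2,3,4}
  val[4] = {0,2,3,4}

{0,1,2,3,4}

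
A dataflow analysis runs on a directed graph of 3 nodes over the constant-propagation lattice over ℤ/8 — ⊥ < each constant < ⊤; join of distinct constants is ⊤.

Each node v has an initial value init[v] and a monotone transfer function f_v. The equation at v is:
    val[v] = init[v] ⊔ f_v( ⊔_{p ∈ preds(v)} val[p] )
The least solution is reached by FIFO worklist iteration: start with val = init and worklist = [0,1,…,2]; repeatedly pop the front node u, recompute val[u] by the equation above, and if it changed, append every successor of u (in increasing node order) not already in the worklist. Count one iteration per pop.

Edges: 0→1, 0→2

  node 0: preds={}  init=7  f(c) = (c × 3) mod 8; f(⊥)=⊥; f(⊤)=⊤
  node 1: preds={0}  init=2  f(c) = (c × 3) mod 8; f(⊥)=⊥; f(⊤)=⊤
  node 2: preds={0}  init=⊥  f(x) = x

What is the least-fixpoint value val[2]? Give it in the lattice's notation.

7

Worklist (3 pops):
  #1 pop 0: in=⊥ → 7 (no change)
  #2 pop 1: in=7 → ⊤ (was 2); enqueue []
  #3 pop 2: in=7 → 7 (was ⊥); enqueue []

Fixpoint:
  val[0] = 7
  val[1] = ⊤
  val[2] = 7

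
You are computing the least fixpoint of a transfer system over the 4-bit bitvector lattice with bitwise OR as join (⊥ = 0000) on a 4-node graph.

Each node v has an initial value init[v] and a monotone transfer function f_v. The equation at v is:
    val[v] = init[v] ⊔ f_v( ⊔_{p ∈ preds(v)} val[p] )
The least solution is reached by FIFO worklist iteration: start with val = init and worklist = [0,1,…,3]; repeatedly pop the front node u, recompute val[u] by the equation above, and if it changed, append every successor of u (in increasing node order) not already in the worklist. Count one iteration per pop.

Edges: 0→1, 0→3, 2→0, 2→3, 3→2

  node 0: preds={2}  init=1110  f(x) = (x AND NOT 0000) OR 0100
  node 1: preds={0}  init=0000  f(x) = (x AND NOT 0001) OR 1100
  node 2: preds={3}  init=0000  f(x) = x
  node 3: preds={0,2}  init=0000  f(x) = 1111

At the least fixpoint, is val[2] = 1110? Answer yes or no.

Iteration log — 8 steps:
  step 1. node 0  ⊔preds=0000  new=1110  stable
  step 2. node 1  ⊔preds=1110  new=1110  old=0000  +wl: 
  step 3. node 2  ⊔preds=0000  new=0000  stable
  step 4. node 3  ⊔preds=1110  new=1111  old=0000  +wl: 2
  step 5. node 2  ⊔preds=1111  new=1111  old=0000  +wl: 0,3
  step 6. node 0  ⊔preds=1111  new=1111  old=1110  +wl: 1
  step 7. node 3  ⊔preds=1111  new=1111  stable
  step 8. node 1  ⊔preds=1111  new=1110  stable

Least fixpoint reached:
  node 0: 1111
  node 1: 1110
  node 2: 1111
  node 3: 1111

no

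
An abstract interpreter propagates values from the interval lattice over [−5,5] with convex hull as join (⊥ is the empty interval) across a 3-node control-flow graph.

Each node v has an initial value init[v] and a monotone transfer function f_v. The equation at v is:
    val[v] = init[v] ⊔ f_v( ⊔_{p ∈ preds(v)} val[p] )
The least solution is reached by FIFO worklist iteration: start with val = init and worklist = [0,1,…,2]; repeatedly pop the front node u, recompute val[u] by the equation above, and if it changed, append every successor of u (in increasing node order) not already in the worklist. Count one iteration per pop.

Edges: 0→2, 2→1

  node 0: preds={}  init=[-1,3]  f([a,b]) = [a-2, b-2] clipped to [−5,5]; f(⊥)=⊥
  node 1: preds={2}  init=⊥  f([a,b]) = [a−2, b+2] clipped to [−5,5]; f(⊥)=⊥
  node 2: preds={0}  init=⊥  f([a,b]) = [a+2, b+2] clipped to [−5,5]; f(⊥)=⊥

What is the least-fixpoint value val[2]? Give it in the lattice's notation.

Trace (4 dequeues):
  [1] u=0 | in ⊥ | out [-1,3] | ==
  [2] u=1 | in ⊥ | out ⊥ | ==
  [3] u=2 | in [-1,3] | out [1,5] | prev ⊥ | push {1}
  [4] u=1 | in [1,5] | out [-1,5] | prev ⊥ | push {}

Converged values:
  [0] [-1,3]
  [1] [-1,5]
  [2] [1,5]

[1,5]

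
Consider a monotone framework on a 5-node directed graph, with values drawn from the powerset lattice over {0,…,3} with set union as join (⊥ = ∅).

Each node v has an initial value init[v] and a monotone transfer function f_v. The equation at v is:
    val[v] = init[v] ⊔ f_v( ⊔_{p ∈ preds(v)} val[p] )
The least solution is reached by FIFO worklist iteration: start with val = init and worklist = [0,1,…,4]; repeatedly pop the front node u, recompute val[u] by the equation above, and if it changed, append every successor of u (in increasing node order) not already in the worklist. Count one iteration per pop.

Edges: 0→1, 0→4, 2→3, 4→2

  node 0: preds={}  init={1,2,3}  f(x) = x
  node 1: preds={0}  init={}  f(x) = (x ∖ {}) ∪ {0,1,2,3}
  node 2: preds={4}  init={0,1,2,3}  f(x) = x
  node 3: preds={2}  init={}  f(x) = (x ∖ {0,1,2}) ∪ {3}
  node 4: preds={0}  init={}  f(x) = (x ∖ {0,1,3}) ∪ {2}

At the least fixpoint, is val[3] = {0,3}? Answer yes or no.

Worklist (6 pops):
  #1 pop 0: in={} → {1,2,3} (no change)
  #2 pop 1: in={1,2,3} → {0,1,2,3} (was {}); enqueue []
  #3 pop 2: in={} → {0,1,2,3} (no change)
  #4 pop 3: in={0,1,2,3} → {3} (was {}); enqueue []
  #5 pop 4: in={1,2,3} → {2} (was {}); enqueue [2]
  #6 pop 2: in={2} → {0,1,2,3} (no change)

Fixpoint:
  val[0] = {1,2,3}
  val[1] = {0,1,2,3}
  val[2] = {0,1,2,3}
  val[3] = {3}
  val[4] = {2}

no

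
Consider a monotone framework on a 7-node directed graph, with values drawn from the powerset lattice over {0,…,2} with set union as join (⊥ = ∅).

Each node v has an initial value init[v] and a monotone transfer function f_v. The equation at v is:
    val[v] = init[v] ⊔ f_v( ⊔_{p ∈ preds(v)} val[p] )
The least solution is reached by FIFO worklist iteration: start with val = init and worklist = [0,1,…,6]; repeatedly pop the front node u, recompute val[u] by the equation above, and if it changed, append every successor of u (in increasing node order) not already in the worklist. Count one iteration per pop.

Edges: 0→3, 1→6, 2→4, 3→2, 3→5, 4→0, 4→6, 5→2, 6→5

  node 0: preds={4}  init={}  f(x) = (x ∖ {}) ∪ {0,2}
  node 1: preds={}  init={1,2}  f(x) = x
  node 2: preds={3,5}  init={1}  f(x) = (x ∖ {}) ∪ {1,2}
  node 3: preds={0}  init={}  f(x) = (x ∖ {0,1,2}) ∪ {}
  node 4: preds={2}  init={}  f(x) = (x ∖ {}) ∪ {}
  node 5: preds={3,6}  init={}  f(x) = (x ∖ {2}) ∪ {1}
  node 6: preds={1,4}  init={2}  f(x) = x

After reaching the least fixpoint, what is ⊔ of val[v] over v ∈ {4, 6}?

{1,2}

Worklist (11 pops):
  #1 pop 0: in={} → {0,2} (was {}); enqueue []
  #2 pop 1: in={} → {1,2} (no change)
  #3 pop 2: in={} → {1,2} (was {1}); enqueue []
  #4 pop 3: in={0,2} → {} (no change)
  #5 pop 4: in={1,2} → {1,2} (was {}); enqueue [0]
  #6 pop 5: in={2} → {1} (was {}); enqueue [2]
  #7 pop 6: in={1,2} → {1,2} (was {2}); enqueue [5]
  #8 pop 0: in={1,2} → {0,1,2} (was {0,2}); enqueue [3]
  #9 pop 2: in={1} → {1,2} (no change)
  #10 pop 5: in={1,2} → {1} (no change)
  #11 pop 3: in={0,1,2} → {} (no change)

Fixpoint:
  val[0] = {0,1,2}
  val[1] = {1,2}
  val[2] = {1,2}
  val[3] = {}
  val[4] = {1,2}
  val[5] = {1}
  val[6] = {1,2}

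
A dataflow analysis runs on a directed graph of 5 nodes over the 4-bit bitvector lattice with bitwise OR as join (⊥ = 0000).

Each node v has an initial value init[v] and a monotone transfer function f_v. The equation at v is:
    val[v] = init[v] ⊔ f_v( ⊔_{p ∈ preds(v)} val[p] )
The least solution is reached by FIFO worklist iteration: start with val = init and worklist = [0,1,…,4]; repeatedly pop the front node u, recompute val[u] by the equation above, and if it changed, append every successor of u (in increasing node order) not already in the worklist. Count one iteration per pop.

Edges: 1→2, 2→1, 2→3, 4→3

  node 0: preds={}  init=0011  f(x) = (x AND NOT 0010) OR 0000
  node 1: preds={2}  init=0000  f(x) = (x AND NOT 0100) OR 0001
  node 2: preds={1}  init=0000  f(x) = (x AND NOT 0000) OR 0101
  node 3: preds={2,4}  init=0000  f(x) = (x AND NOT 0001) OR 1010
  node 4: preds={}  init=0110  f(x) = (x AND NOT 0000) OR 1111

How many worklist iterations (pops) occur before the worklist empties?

Iteration log — 7 steps:
  step 1. node 0  ⊔preds=0000  new=0011  stable
  step 2. node 1  ⊔preds=0000  new=0001  old=0000  +wl: 
  step 3. node 2  ⊔preds=0001  new=0101  old=0000  +wl: 1
  step 4. node 3  ⊔preds=0111  new=1110  old=0000  +wl: 
  step 5. node 4  ⊔preds=0000  new=1111  old=0110  +wl: 3
  step 6. node 1  ⊔preds=0101  new=0001  stable
  step 7. node 3  ⊔preds=1111  new=1110  stable

Least fixpoint reached:
  node 0: 0011
  node 1: 0001
  node 2: 0101
  node 3: 1110
  node 4: 1111

7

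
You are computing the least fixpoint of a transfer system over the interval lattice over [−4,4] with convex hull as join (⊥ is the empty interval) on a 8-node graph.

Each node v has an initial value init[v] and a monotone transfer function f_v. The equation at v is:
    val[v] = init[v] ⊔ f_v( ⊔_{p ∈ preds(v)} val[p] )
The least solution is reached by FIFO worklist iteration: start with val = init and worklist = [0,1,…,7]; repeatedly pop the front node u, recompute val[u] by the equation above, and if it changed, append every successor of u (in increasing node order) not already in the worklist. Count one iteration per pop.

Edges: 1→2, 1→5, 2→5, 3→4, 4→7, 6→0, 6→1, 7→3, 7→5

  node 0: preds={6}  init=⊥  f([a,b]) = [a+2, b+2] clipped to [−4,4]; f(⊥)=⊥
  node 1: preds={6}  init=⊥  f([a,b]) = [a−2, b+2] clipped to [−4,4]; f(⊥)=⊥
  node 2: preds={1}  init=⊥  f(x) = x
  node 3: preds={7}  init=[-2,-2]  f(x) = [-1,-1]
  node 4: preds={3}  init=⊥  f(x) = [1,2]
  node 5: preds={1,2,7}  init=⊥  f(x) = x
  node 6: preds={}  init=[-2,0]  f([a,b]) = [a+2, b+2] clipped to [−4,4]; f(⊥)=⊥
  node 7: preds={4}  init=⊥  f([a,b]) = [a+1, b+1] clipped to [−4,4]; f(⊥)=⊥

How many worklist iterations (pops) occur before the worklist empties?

10

Iteration log — 10 steps:
  step 1. node 0  ⊔preds=[-2,0]  new=[0,2]  old=⊥  +wl: 
  step 2. node 1  ⊔preds=[-2,0]  new=[-4,2]  old=⊥  +wl: 
  step 3. node 2  ⊔preds=[-4,2]  new=[-4,2]  old=⊥  +wl: 
  step 4. node 3  ⊔preds=⊥  new=[-2,-1]  old=[-2,-2]  +wl: 
  step 5. node 4  ⊔preds=[-2,-1]  new=[1,2]  old=⊥  +wl: 
  step 6. node 5  ⊔preds=[-4,2]  new=[-4,2]  old=⊥  +wl: 
  step 7. node 6  ⊔preds=⊥  new=[-2,0]  stable
  step 8. node 7  ⊔preds=[1,2]  new=[2,3]  old=⊥  +wl: 3,5
  step 9. node 3  ⊔preds=[2,3]  new=[-2,-1]  stable
  step 10. node 5  ⊔preds=[-4,3]  new=[-4,3]  old=[-4,2]  +wl: 

Least fixpoint reached:
  node 0: [0,2]
  node 1: [-4,2]
  node 2: [-4,2]
  node 3: [-2,-1]
  node 4: [1,2]
  node 5: [-4,3]
  node 6: [-2,0]
  node 7: [2,3]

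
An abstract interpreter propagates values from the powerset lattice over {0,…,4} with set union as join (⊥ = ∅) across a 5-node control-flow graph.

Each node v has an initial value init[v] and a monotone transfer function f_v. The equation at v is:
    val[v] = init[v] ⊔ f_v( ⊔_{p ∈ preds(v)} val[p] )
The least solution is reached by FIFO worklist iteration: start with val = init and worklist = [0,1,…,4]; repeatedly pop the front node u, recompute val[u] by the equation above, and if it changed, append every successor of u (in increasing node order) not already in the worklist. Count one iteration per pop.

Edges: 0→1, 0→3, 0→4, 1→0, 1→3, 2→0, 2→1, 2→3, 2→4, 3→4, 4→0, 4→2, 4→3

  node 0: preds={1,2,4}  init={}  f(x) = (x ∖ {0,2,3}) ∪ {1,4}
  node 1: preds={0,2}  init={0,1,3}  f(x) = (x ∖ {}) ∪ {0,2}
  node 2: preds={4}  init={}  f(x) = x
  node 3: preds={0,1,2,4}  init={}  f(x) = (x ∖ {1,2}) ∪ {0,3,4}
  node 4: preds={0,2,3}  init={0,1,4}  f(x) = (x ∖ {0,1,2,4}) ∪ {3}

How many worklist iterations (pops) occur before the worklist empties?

Iteration log — 12 steps:
  step 1. node 0  ⊔preds={0,1,3,4}  new={1,4}  old={}  +wl: 
  step 2. node 1  ⊔preds={1,4}  new={0,1,2,3,4}  old={0,1,3}  +wl: 0
  step 3. node 2  ⊔preds={0,1,4}  new={0,1,4}  old={}  +wl: 1
  step 4. node 3  ⊔preds={0,1,2,3,4}  new={0,3,4}  old={}  +wl: 
  step 5. node 4  ⊔preds={0,1,3,4}  new={0,1,3,4}  old={0,1,4}  +wl: 2,3
  step 6. node 0  ⊔preds={0,1,2,3,4}  new={1,4}  stable
  step 7. node 1  ⊔preds={0,1,4}  new={0,1,2,3,4}  stable
  step 8. node 2  ⊔preds={0,1,3,4}  new={0,1,3,4}  old={0,1,4}  +wl: 0,1,4
  step 9. node 3  ⊔preds={0,1,2,3,4}  new={0,3,4}  stable
  step 10. node 0  ⊔preds={0,1,2,3,4}  new={1,4}  stable
  step 11. node 1  ⊔preds={0,1,3,4}  new={0,1,2,3,4}  stable
  step 12. node 4  ⊔preds={0,1,3,4}  new={0,1,3,4}  stable

Least fixpoint reached:
  node 0: {1,4}
  node 1: {0,1,2,3,4}
  node 2: {0,1,3,4}
  node 3: {0,3,4}
  node 4: {0,1,3,4}

12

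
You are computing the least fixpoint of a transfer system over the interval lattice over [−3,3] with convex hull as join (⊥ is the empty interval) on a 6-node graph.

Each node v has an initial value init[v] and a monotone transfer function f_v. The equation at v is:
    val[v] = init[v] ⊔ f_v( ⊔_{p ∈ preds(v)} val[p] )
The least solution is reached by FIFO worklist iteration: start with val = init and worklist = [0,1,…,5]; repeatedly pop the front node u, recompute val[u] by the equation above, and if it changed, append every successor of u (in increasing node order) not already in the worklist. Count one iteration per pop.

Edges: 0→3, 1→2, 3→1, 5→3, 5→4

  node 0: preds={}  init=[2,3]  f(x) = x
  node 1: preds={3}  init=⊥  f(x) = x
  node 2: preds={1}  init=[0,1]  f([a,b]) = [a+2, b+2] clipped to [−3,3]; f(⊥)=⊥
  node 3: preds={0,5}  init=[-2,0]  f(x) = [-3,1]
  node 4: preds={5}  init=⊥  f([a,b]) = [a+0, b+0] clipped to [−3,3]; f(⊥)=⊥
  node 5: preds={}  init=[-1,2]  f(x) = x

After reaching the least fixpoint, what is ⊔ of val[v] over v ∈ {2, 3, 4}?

[-3,3]

Worklist (8 pops):
  #1 pop 0: in=⊥ → [2,3] (no change)
  #2 pop 1: in=[-2,0] → [-2,0] (was ⊥); enqueue []
  #3 pop 2: in=[-2,0] → [0,2] (was [0,1]); enqueue []
  #4 pop 3: in=[-1,3] → [-3,1] (was [-2,0]); enqueue [1]
  #5 pop 4: in=[-1,2] → [-1,2] (was ⊥); enqueue []
  #6 pop 5: in=⊥ → [-1,2] (no change)
  #7 pop 1: in=[-3,1] → [-3,1] (was [-2,0]); enqueue [2]
  #8 pop 2: in=[-3,1] → [-1,3] (was [0,2]); enqueue []

Fixpoint:
  val[0] = [2,3]
  val[1] = [-3,1]
  val[2] = [-1,3]
  val[3] = [-3,1]
  val[4] = [-1,2]
  val[5] = [-1,2]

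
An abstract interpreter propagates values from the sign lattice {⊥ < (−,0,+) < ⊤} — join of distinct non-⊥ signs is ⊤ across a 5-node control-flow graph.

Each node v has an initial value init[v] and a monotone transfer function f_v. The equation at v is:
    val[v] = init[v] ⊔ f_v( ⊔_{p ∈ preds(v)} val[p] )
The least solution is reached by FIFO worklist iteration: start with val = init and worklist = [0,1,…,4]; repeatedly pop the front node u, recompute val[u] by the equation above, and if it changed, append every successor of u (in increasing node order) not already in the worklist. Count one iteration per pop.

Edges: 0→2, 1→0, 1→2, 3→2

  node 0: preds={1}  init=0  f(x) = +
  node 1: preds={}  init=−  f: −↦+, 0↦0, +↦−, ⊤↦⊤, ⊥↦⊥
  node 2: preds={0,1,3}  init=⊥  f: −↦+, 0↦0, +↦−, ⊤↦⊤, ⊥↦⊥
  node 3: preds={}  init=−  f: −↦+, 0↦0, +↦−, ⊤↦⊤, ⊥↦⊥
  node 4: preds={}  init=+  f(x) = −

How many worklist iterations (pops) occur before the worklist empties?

5

Worklist (5 pops):
  #1 pop 0: in=− → ⊤ (was 0); enqueue []
  #2 pop 1: in=⊥ → − (no change)
  #3 pop 2: in=⊤ → ⊤ (was ⊥); enqueue []
  #4 pop 3: in=⊥ → − (no change)
  #5 pop 4: in=⊥ → ⊤ (was +); enqueue []

Fixpoint:
  val[0] = ⊤
  val[1] = −
  val[2] = ⊤
  val[3] = −
  val[4] = ⊤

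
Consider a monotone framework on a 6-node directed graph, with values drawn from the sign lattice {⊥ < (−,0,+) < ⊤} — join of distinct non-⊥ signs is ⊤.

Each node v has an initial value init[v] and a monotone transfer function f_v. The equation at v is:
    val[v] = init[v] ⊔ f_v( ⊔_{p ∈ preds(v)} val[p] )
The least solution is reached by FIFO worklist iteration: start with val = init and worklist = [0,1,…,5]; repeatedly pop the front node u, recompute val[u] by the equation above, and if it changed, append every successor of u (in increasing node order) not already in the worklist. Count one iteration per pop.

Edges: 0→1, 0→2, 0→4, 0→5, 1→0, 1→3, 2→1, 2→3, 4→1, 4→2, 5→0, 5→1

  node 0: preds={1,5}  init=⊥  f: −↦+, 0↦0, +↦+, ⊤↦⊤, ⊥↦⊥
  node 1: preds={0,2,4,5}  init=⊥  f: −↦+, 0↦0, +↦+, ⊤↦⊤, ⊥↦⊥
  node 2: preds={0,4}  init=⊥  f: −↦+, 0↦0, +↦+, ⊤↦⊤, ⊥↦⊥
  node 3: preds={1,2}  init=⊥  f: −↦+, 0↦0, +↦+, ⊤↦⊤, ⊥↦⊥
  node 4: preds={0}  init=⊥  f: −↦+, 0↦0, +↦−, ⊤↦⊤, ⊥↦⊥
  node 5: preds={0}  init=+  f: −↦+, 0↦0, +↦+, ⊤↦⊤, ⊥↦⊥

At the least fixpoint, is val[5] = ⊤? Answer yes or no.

yes

Worklist (18 pops):
  #1 pop 0: in=+ → + (was ⊥); enqueue []
  #2 pop 1: in=+ → + (was ⊥); enqueue [0]
  #3 pop 2: in=+ → + (was ⊥); enqueue [1]
  #4 pop 3: in=+ → + (was ⊥); enqueue []
  #5 pop 4: in=+ → − (was ⊥); enqueue [2]
  #6 pop 5: in=+ → + (no change)
  #7 pop 0: in=+ → + (no change)
  #8 pop 1: in=⊤ → ⊤ (was +); enqueue [0,3]
  #9 pop 2: in=⊤ → ⊤ (was +); enqueue [1]
  #10 pop 0: in=⊤ → ⊤ (was +); enqueue [2,4,5]
  #11 pop 3: in=⊤ → ⊤ (was +); enqueue []
  #12 pop 1: in=⊤ → ⊤ (no change)
  #13 pop 2: in=⊤ → ⊤ (no change)
  #14 pop 4: in=⊤ → ⊤ (was −); enqueue [1,2]
  #15 pop 5: in=⊤ → ⊤ (was +); enqueue [0]
  #16 pop 1: in=⊤ → ⊤ (no change)
  #17 pop 2: in=⊤ → ⊤ (no change)
  #18 pop 0: in=⊤ → ⊤ (no change)

Fixpoint:
  val[0] = ⊤
  val[1] = ⊤
  val[2] = ⊤
  val[3] = ⊤
  val[4] = ⊤
  val[5] = ⊤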